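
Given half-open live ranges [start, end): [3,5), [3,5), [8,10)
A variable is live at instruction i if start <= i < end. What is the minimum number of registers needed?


Live ranges:
  Var0: [3, 5)
  Var1: [3, 5)
  Var2: [8, 10)
Sweep-line events (position, delta, active):
  pos=3 start -> active=1
  pos=3 start -> active=2
  pos=5 end -> active=1
  pos=5 end -> active=0
  pos=8 start -> active=1
  pos=10 end -> active=0
Maximum simultaneous active: 2
Minimum registers needed: 2

2


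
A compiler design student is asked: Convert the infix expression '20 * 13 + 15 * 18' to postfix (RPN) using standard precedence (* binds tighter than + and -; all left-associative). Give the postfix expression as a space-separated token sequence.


Applying the shunting-yard algorithm:
  Operand 20 -> output
  Push '*' onto operator stack -> op-stack: [*]
  Operand 13 -> output
  See '+' (prec 1); top '*' (prec 2) >= it -> pop '*' to output
  Push '+' onto operator stack -> op-stack: [+]
  Operand 15 -> output
  Push '*' onto operator stack -> op-stack: [+, *]
  Operand 18 -> output
  End of input: pop '*' to output
  End of input: pop '+' to output
Postfix result: 20 13 * 15 18 * +

20 13 * 15 18 * +


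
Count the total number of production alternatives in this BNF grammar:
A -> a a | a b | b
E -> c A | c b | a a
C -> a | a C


Counting alternatives per rule:
  A: 3 alternative(s)
  E: 3 alternative(s)
  C: 2 alternative(s)
Sum: 3 + 3 + 2 = 8

8


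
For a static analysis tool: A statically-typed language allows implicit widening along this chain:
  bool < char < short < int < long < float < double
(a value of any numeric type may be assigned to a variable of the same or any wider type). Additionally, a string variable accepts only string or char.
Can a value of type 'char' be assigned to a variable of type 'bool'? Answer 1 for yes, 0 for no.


Target variable type: bool
Source value type: char
Numeric ranks: char=1, bool=0
Widening allowed iff rank(source) <= rank(target): 1 <= 0? No
Result: 0

0


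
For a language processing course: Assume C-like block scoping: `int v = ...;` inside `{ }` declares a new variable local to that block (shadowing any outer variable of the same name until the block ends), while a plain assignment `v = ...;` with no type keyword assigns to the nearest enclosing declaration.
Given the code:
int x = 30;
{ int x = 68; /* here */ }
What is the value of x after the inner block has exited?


Analyzing scoping rules:
Outer scope: declares x = 30
Inner block: 'int x = 68;' declares a NEW x that shadows the outer one
When the block exits the inner x goes out of scope; the outer x was never modified -> 30
Result: 30

30


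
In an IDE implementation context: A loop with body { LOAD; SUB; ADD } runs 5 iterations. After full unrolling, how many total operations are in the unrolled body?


Loop body operations: LOAD, SUB, ADD (3 ops per iteration)
Unrolling 5 iterations:
  Iteration 1: LOAD, SUB, ADD (3 ops)
  Iteration 2: LOAD, SUB, ADD (3 ops)
  Iteration 3: LOAD, SUB, ADD (3 ops)
  Iteration 4: LOAD, SUB, ADD (3 ops)
  Iteration 5: LOAD, SUB, ADD (3 ops)
Total: 5 iterations * 3 ops/iter = 15 operations

15


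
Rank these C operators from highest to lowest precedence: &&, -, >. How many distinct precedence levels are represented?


Looking up precedence for each operator:
  && -> precedence 2
  - -> precedence 5
  > -> precedence 4
Sorted highest to lowest: -, >, &&
Distinct precedence values: [5, 4, 2]
Number of distinct levels: 3

3


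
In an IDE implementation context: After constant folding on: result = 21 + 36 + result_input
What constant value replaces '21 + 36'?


Identifying constant sub-expression:
  Original: result = 21 + 36 + result_input
  21 and 36 are both compile-time constants
  Evaluating: 21 + 36 = 57
  After folding: result = 57 + result_input

57


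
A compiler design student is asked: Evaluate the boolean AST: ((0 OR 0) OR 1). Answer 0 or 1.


Step 1: Evaluate inner node
  0 OR 0 = 0
Step 2: Evaluate root node
  0 OR 1 = 1

1


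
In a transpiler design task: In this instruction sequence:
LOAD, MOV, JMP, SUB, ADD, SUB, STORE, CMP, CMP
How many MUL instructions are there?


Scanning instruction sequence for MUL:
  Position 1: LOAD
  Position 2: MOV
  Position 3: JMP
  Position 4: SUB
  Position 5: ADD
  Position 6: SUB
  Position 7: STORE
  Position 8: CMP
  Position 9: CMP
Matches at positions: []
Total MUL count: 0

0


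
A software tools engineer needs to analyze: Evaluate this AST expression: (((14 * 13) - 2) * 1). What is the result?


Expression: (((14 * 13) - 2) * 1)
Evaluating step by step:
  14 * 13 = 182
  182 - 2 = 180
  180 * 1 = 180
Result: 180

180


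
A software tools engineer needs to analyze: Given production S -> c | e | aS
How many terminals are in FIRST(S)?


Production: S -> c | e | aS
Examining each alternative for leading terminals:
  S -> c : first terminal = 'c'
  S -> e : first terminal = 'e'
  S -> aS : first terminal = 'a'
FIRST(S) = {a, c, e}
Count: 3

3


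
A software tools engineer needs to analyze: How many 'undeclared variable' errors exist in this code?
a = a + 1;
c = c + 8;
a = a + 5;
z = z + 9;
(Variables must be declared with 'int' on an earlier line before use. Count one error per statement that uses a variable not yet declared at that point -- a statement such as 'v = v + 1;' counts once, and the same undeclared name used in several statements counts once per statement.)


Scanning code line by line:
  Line 1: use 'a' -> ERROR (undeclared)
  Line 2: use 'c' -> ERROR (undeclared)
  Line 3: use 'a' -> ERROR (undeclared)
  Line 4: use 'z' -> ERROR (undeclared)
Total undeclared variable errors: 4

4


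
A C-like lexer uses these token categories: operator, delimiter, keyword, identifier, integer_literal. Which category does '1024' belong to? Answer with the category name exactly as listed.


Token: '1024'
Checking categories:
  identifier: no
  integer_literal: YES
  operator: no
  keyword: no
  delimiter: no
Category: integer_literal

integer_literal


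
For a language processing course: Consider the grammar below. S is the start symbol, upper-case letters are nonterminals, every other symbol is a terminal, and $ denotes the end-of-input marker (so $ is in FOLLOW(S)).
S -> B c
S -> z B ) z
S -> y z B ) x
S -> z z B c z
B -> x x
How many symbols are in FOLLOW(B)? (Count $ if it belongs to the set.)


S is the start symbol and does not occur in any rule body, so FOLLOW(S) = {$}.
Examining every occurrence of B in a rule body:
  S -> B c : B is followed by terminal 'c' -> add 'c'
  S -> z B ) z : B is followed by terminal ')' -> add ')'
  S -> y z B ) x : B is followed by terminal ')' -> add ')' (already in the set)
  S -> z z B c z : B is followed by terminal 'c' -> add 'c' (already in the set)
  B -> x x : B does not occur in the body -> contributes nothing
FOLLOW(B) = {), c}
Count: 2

2


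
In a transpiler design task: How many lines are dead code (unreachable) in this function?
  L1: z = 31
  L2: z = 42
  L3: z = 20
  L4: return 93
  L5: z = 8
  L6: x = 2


Analyzing control flow:
  L1: reachable (before return)
  L2: reachable (before return)
  L3: reachable (before return)
  L4: reachable (return statement)
  L5: DEAD (after return at L4)
  L6: DEAD (after return at L4)
Return at L4, total lines = 6
Dead lines: L5 through L6
Count: 2

2


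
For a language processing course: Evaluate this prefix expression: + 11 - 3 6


Parsing prefix expression: + 11 - 3 6
Step 1: Innermost operation '- 3 6'
  3 - 6 = -3
Step 2: Outer operation '+ 11 [-3]'
  11 + -3 = 8

8


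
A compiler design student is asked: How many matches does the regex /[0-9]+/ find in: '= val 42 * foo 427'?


Pattern: /[0-9]+/ (int literals)
Input: '= val 42 * foo 427'
Scanning for matches:
  Match 1: '42'
  Match 2: '427'
Total matches: 2

2


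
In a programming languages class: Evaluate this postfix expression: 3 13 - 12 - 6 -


Processing tokens left to right:
Push 3, Push 13
Pop 3 and 13, compute 3 - 13 = -10, push -10
Push 12
Pop -10 and 12, compute -10 - 12 = -22, push -22
Push 6
Pop -22 and 6, compute -22 - 6 = -28, push -28
Stack result: -28

-28


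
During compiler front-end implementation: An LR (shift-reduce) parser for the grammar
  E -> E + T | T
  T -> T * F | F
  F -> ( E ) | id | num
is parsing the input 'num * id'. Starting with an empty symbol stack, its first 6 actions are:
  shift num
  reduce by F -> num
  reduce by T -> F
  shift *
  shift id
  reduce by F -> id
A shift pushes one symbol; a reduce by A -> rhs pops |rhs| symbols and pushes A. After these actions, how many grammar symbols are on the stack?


Tracking the symbol stack through each action:
  Action 1: shift 'num' : push -> stack = [num] (size 1)
  Action 2: reduce by F -> num : pop 1, push F -> stack = [F] (size 1)
  Action 3: reduce by T -> F : pop 1, push T -> stack = [T] (size 1)
  Action 4: shift '*' : push -> stack = [T, *] (size 2)
  Action 5: shift 'id' : push -> stack = [T, *, id] (size 3)
  Action 6: reduce by F -> id : pop 1, push F -> stack = [T, *, F] (size 3)
Final stack size: 3

3


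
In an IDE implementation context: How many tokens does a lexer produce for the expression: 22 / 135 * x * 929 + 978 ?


Scanning '22 / 135 * x * 929 + 978'
Token 1: '22' -> integer_literal
Token 2: '/' -> operator
Token 3: '135' -> integer_literal
Token 4: '*' -> operator
Token 5: 'x' -> identifier
Token 6: '*' -> operator
Token 7: '929' -> integer_literal
Token 8: '+' -> operator
Token 9: '978' -> integer_literal
Total tokens: 9

9


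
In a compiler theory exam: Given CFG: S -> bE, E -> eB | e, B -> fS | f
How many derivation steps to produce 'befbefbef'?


Grammar: S -> bE, E -> eB | e, B -> fS | f
Deriving 'befbefbef':
Step 1: S -> bE => bE
Step 2: E -> eB => beB
Step 3: B -> fS => befS
Step 4: S -> bE => befbE
Step 5: E -> eB => befbeB
Step 6: B -> fS => befbefS
Step 7: S -> bE => befbefbE
Step 8: E -> eB => befbefbeB
Step 9: B -> f => befbefbef
Total derivation steps: 9

9


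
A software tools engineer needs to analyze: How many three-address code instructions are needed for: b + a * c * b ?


Expression: b + a * c * b
Generating three-address code (respecting * over +/- precedence):
  Instruction 1: t1 = a * c
  Instruction 2: t2 = t1 * b
  Instruction 3: t3 = b + t2
Total instructions: 3

3


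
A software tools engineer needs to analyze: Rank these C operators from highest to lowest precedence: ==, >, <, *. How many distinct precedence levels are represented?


Looking up precedence for each operator:
  == -> precedence 3
  > -> precedence 4
  < -> precedence 4
  * -> precedence 6
Sorted highest to lowest: *, >, <, ==
Distinct precedence values: [6, 4, 3]
Number of distinct levels: 3

3


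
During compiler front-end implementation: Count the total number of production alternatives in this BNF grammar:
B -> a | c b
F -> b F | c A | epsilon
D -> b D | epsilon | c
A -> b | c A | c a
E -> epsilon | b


Counting alternatives per rule:
  B: 2 alternative(s)
  F: 3 alternative(s)
  D: 3 alternative(s)
  A: 3 alternative(s)
  E: 2 alternative(s)
Sum: 2 + 3 + 3 + 3 + 2 = 13

13


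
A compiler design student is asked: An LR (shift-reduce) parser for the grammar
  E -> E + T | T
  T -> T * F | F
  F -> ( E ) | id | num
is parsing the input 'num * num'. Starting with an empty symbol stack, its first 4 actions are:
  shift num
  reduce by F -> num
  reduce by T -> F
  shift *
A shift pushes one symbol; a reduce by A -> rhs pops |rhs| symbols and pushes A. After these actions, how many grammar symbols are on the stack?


Tracking the symbol stack through each action:
  Action 1: shift 'num' : push -> stack = [num] (size 1)
  Action 2: reduce by F -> num : pop 1, push F -> stack = [F] (size 1)
  Action 3: reduce by T -> F : pop 1, push T -> stack = [T] (size 1)
  Action 4: shift '*' : push -> stack = [T, *] (size 2)
Final stack size: 2

2


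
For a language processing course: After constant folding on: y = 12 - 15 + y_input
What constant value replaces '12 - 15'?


Identifying constant sub-expression:
  Original: y = 12 - 15 + y_input
  12 and 15 are both compile-time constants
  Evaluating: 12 - 15 = -3
  After folding: y = -3 + y_input

-3


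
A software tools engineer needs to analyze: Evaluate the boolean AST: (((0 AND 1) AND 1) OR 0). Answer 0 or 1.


Step 1: Evaluate inner node
  0 AND 1 = 0
Step 2: Evaluate next node
  0 AND 1 = 0
Step 3: Evaluate root node
  0 OR 0 = 0

0


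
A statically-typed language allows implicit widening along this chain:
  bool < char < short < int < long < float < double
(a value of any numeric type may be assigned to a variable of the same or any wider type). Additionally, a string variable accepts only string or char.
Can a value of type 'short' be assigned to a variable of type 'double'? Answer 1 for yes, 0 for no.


Target variable type: double
Source value type: short
Numeric ranks: short=2, double=6
Widening allowed iff rank(source) <= rank(target): 2 <= 6? Yes
Result: 1

1


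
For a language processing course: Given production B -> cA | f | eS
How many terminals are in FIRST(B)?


Production: B -> cA | f | eS
Examining each alternative for leading terminals:
  B -> cA : first terminal = 'c'
  B -> f : first terminal = 'f'
  B -> eS : first terminal = 'e'
FIRST(B) = {c, e, f}
Count: 3

3


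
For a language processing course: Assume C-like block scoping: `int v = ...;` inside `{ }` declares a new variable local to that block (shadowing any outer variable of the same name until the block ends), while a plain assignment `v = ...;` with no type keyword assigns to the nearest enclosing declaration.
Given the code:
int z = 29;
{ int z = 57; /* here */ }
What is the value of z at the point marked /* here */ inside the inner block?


Analyzing scoping rules:
Outer scope: declares z = 29
Inner block: 'int z = 57;' declares a NEW z that shadows the outer one
Inside the block the inner declaration is in scope -> 57
Result: 57

57


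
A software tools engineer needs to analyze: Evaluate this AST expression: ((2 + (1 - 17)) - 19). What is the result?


Expression: ((2 + (1 - 17)) - 19)
Evaluating step by step:
  1 - 17 = -16
  2 + -16 = -14
  -14 - 19 = -33
Result: -33

-33


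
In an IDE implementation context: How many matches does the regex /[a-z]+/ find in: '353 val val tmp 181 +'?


Pattern: /[a-z]+/ (identifiers)
Input: '353 val val tmp 181 +'
Scanning for matches:
  Match 1: 'val'
  Match 2: 'val'
  Match 3: 'tmp'
Total matches: 3

3


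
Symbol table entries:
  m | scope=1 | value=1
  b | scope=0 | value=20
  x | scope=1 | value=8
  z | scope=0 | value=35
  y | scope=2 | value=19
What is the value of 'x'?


Searching symbol table for 'x':
  m | scope=1 | value=1
  b | scope=0 | value=20
  x | scope=1 | value=8 <- MATCH
  z | scope=0 | value=35
  y | scope=2 | value=19
Found 'x' at scope 1 with value 8

8


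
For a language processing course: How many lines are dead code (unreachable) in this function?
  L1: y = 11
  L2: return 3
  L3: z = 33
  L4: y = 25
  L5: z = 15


Analyzing control flow:
  L1: reachable (before return)
  L2: reachable (return statement)
  L3: DEAD (after return at L2)
  L4: DEAD (after return at L2)
  L5: DEAD (after return at L2)
Return at L2, total lines = 5
Dead lines: L3 through L5
Count: 3

3


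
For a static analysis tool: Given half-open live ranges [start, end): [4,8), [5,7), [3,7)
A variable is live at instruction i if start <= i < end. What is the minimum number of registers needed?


Live ranges:
  Var0: [4, 8)
  Var1: [5, 7)
  Var2: [3, 7)
Sweep-line events (position, delta, active):
  pos=3 start -> active=1
  pos=4 start -> active=2
  pos=5 start -> active=3
  pos=7 end -> active=2
  pos=7 end -> active=1
  pos=8 end -> active=0
Maximum simultaneous active: 3
Minimum registers needed: 3

3


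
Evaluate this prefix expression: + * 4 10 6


Parsing prefix expression: + * 4 10 6
Step 1: Innermost operation '* 4 10'
  4 * 10 = 40
Step 2: Outer operation '+ [40] 6'
  40 + 6 = 46

46


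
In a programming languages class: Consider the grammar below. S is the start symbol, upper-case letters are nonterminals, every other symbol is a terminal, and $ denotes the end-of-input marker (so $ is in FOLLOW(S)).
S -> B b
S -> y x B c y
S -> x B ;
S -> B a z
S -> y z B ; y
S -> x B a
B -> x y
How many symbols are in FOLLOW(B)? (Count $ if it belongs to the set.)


S is the start symbol and does not occur in any rule body, so FOLLOW(S) = {$}.
Examining every occurrence of B in a rule body:
  S -> B b : B is followed by terminal 'b' -> add 'b'
  S -> y x B c y : B is followed by terminal 'c' -> add 'c'
  S -> x B ; : B is followed by terminal ';' -> add ';'
  S -> B a z : B is followed by terminal 'a' -> add 'a'
  S -> y z B ; y : B is followed by terminal ';' -> add ';' (already in the set)
  S -> x B a : B is followed by terminal 'a' -> add 'a' (already in the set)
  B -> x y : B does not occur in the body -> contributes nothing
FOLLOW(B) = {;, a, b, c}
Count: 4

4


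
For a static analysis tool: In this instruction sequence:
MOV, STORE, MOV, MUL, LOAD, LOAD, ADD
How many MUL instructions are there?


Scanning instruction sequence for MUL:
  Position 1: MOV
  Position 2: STORE
  Position 3: MOV
  Position 4: MUL <- MATCH
  Position 5: LOAD
  Position 6: LOAD
  Position 7: ADD
Matches at positions: [4]
Total MUL count: 1

1


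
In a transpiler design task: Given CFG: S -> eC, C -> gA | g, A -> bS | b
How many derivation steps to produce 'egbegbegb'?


Grammar: S -> eC, C -> gA | g, A -> bS | b
Deriving 'egbegbegb':
Step 1: S -> eC => eC
Step 2: C -> gA => egA
Step 3: A -> bS => egbS
Step 4: S -> eC => egbeC
Step 5: C -> gA => egbegA
Step 6: A -> bS => egbegbS
Step 7: S -> eC => egbegbeC
Step 8: C -> gA => egbegbegA
Step 9: A -> b => egbegbegb
Total derivation steps: 9

9


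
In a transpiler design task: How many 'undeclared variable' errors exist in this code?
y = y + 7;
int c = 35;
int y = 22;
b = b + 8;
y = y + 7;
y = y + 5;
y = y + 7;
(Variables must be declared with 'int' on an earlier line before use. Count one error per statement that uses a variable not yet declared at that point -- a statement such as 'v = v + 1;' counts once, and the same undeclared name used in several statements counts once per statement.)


Scanning code line by line:
  Line 1: use 'y' -> ERROR (undeclared)
  Line 2: declare 'c' -> declared = ['c']
  Line 3: declare 'y' -> declared = ['c', 'y']
  Line 4: use 'b' -> ERROR (undeclared)
  Line 5: use 'y' -> OK (declared)
  Line 6: use 'y' -> OK (declared)
  Line 7: use 'y' -> OK (declared)
Total undeclared variable errors: 2

2


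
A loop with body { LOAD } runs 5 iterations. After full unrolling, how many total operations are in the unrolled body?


Loop body operations: LOAD (1 op per iteration)
Unrolling 5 iterations:
  Iteration 1: LOAD (1 ops)
  Iteration 2: LOAD (1 ops)
  Iteration 3: LOAD (1 ops)
  Iteration 4: LOAD (1 ops)
  Iteration 5: LOAD (1 ops)
Total: 5 iterations * 1 ops/iter = 5 operations

5


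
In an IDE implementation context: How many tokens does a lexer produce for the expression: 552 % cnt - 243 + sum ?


Scanning '552 % cnt - 243 + sum'
Token 1: '552' -> integer_literal
Token 2: '%' -> operator
Token 3: 'cnt' -> identifier
Token 4: '-' -> operator
Token 5: '243' -> integer_literal
Token 6: '+' -> operator
Token 7: 'sum' -> identifier
Total tokens: 7

7


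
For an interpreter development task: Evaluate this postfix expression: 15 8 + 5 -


Processing tokens left to right:
Push 15, Push 8
Pop 15 and 8, compute 15 + 8 = 23, push 23
Push 5
Pop 23 and 5, compute 23 - 5 = 18, push 18
Stack result: 18

18


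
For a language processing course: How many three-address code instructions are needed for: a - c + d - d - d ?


Expression: a - c + d - d - d
Generating three-address code (respecting * over +/- precedence):
  Instruction 1: t1 = a - c
  Instruction 2: t2 = t1 + d
  Instruction 3: t3 = t2 - d
  Instruction 4: t4 = t3 - d
Total instructions: 4

4


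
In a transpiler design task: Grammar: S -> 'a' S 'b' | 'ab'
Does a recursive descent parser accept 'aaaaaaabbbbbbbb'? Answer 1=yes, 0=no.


Grammar accepts strings of the form a^n b^n (n >= 1)
Word: 'aaaaaaabbbbbbbb'
Counting: 7 a's and 8 b's
Check: 7 == 8? No
Mismatch: a-count != b-count
Rejected

0


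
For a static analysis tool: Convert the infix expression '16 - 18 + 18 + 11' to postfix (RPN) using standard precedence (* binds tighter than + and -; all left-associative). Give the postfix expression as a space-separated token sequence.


Applying the shunting-yard algorithm:
  Operand 16 -> output
  Push '-' onto operator stack -> op-stack: [-]
  Operand 18 -> output
  See '+' (prec 1); top '-' (prec 1) >= it -> pop '-' to output
  Push '+' onto operator stack -> op-stack: [+]
  Operand 18 -> output
  See '+' (prec 1); top '+' (prec 1) >= it -> pop '+' to output
  Push '+' onto operator stack -> op-stack: [+]
  Operand 11 -> output
  End of input: pop '+' to output
Postfix result: 16 18 - 18 + 11 +

16 18 - 18 + 11 +


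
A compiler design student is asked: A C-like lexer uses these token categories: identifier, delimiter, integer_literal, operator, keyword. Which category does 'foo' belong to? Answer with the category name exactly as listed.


Token: 'foo'
Checking categories:
  identifier: YES
  integer_literal: no
  operator: no
  keyword: no
  delimiter: no
Category: identifier

identifier


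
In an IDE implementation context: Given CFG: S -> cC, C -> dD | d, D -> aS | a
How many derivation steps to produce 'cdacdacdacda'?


Grammar: S -> cC, C -> dD | d, D -> aS | a
Deriving 'cdacdacdacda':
Step 1: S -> cC => cC
Step 2: C -> dD => cdD
Step 3: D -> aS => cdaS
Step 4: S -> cC => cdacC
Step 5: C -> dD => cdacdD
Step 6: D -> aS => cdacdaS
Step 7: S -> cC => cdacdacC
Step 8: C -> dD => cdacdacdD
Step 9: D -> aS => cdacdacdaS
Step 10: S -> cC => cdacdacdacC
Step 11: C -> dD => cdacdacdacdD
Step 12: D -> a => cdacdacdacda
Total derivation steps: 12

12


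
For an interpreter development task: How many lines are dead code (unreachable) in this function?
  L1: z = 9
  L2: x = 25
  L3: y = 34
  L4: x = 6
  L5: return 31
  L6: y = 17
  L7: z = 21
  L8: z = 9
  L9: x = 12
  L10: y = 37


Analyzing control flow:
  L1: reachable (before return)
  L2: reachable (before return)
  L3: reachable (before return)
  L4: reachable (before return)
  L5: reachable (return statement)
  L6: DEAD (after return at L5)
  L7: DEAD (after return at L5)
  L8: DEAD (after return at L5)
  L9: DEAD (after return at L5)
  L10: DEAD (after return at L5)
Return at L5, total lines = 10
Dead lines: L6 through L10
Count: 5

5


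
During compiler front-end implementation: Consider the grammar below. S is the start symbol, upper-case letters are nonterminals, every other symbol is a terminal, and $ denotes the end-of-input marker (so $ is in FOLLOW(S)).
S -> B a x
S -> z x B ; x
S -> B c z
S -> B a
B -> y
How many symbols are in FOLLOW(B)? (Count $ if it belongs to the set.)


S is the start symbol and does not occur in any rule body, so FOLLOW(S) = {$}.
Examining every occurrence of B in a rule body:
  S -> B a x : B is followed by terminal 'a' -> add 'a'
  S -> z x B ; x : B is followed by terminal ';' -> add ';'
  S -> B c z : B is followed by terminal 'c' -> add 'c'
  S -> B a : B is followed by terminal 'a' -> add 'a' (already in the set)
  B -> y : B does not occur in the body -> contributes nothing
FOLLOW(B) = {;, a, c}
Count: 3

3


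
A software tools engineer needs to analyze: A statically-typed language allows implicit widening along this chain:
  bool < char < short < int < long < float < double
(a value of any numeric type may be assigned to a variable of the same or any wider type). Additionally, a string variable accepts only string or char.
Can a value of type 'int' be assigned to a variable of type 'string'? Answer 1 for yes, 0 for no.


Target variable type: string
Source value type: int
Rule: string accepts only {string, char}
  source 'int' in {string, char}? No
Result: 0

0


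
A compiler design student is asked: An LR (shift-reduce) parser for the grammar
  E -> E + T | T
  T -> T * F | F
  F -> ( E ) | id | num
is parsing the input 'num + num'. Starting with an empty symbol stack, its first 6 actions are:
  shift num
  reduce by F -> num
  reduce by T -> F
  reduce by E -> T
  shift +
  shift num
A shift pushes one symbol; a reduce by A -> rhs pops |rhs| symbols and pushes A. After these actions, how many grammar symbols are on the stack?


Tracking the symbol stack through each action:
  Action 1: shift 'num' : push -> stack = [num] (size 1)
  Action 2: reduce by F -> num : pop 1, push F -> stack = [F] (size 1)
  Action 3: reduce by T -> F : pop 1, push T -> stack = [T] (size 1)
  Action 4: reduce by E -> T : pop 1, push E -> stack = [E] (size 1)
  Action 5: shift '+' : push -> stack = [E, +] (size 2)
  Action 6: shift 'num' : push -> stack = [E, +, num] (size 3)
Final stack size: 3

3


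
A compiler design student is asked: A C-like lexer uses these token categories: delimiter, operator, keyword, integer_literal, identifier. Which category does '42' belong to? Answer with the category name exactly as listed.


Token: '42'
Checking categories:
  identifier: no
  integer_literal: YES
  operator: no
  keyword: no
  delimiter: no
Category: integer_literal

integer_literal


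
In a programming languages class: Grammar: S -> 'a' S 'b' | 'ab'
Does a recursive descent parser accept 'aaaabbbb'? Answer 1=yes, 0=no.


Grammar accepts strings of the form a^n b^n (n >= 1)
Word: 'aaaabbbb'
Counting: 4 a's and 4 b's
Check: 4 == 4? Yes
Derivation (S -> aSb applied 3 time(s), then S -> ab): S => aSb => aaSbb => aaaSbbb => aaaabbbb
Accepted

1


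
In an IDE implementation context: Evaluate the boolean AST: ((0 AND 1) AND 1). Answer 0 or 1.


Step 1: Evaluate inner node
  0 AND 1 = 0
Step 2: Evaluate root node
  0 AND 1 = 0

0


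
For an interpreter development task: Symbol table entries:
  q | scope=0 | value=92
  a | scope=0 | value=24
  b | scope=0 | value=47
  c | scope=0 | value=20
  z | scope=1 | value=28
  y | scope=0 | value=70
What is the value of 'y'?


Searching symbol table for 'y':
  q | scope=0 | value=92
  a | scope=0 | value=24
  b | scope=0 | value=47
  c | scope=0 | value=20
  z | scope=1 | value=28
  y | scope=0 | value=70 <- MATCH
Found 'y' at scope 0 with value 70

70


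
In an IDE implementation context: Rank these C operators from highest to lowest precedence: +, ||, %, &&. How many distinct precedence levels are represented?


Looking up precedence for each operator:
  + -> precedence 5
  || -> precedence 1
  % -> precedence 6
  && -> precedence 2
Sorted highest to lowest: %, +, &&, ||
Distinct precedence values: [6, 5, 2, 1]
Number of distinct levels: 4

4


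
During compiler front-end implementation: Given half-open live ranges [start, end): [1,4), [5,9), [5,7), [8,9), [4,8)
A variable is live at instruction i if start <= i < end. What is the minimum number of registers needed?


Live ranges:
  Var0: [1, 4)
  Var1: [5, 9)
  Var2: [5, 7)
  Var3: [8, 9)
  Var4: [4, 8)
Sweep-line events (position, delta, active):
  pos=1 start -> active=1
  pos=4 end -> active=0
  pos=4 start -> active=1
  pos=5 start -> active=2
  pos=5 start -> active=3
  pos=7 end -> active=2
  pos=8 end -> active=1
  pos=8 start -> active=2
  pos=9 end -> active=1
  pos=9 end -> active=0
Maximum simultaneous active: 3
Minimum registers needed: 3

3


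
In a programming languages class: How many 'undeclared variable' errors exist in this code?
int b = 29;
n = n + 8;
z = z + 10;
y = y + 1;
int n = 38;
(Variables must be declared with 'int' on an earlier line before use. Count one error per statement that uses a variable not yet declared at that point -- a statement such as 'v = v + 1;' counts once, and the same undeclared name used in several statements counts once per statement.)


Scanning code line by line:
  Line 1: declare 'b' -> declared = ['b']
  Line 2: use 'n' -> ERROR (undeclared)
  Line 3: use 'z' -> ERROR (undeclared)
  Line 4: use 'y' -> ERROR (undeclared)
  Line 5: declare 'n' -> declared = ['b', 'n']
Total undeclared variable errors: 3

3


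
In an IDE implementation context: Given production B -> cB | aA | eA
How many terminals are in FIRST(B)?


Production: B -> cB | aA | eA
Examining each alternative for leading terminals:
  B -> cB : first terminal = 'c'
  B -> aA : first terminal = 'a'
  B -> eA : first terminal = 'e'
FIRST(B) = {a, c, e}
Count: 3

3


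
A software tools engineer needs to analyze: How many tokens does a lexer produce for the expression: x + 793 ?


Scanning 'x + 793'
Token 1: 'x' -> identifier
Token 2: '+' -> operator
Token 3: '793' -> integer_literal
Total tokens: 3

3


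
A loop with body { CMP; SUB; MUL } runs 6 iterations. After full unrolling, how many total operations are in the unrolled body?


Loop body operations: CMP, SUB, MUL (3 ops per iteration)
Unrolling 6 iterations:
  Iteration 1: CMP, SUB, MUL (3 ops)
  Iteration 2: CMP, SUB, MUL (3 ops)
  Iteration 3: CMP, SUB, MUL (3 ops)
  Iteration 4: CMP, SUB, MUL (3 ops)
  Iteration 5: CMP, SUB, MUL (3 ops)
  Iteration 6: CMP, SUB, MUL (3 ops)
Total: 6 iterations * 3 ops/iter = 18 operations

18


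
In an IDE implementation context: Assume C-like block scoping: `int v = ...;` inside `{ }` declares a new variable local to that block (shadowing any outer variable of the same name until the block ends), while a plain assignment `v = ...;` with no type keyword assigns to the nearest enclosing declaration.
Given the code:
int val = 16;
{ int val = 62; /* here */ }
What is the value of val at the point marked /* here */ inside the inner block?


Analyzing scoping rules:
Outer scope: declares val = 16
Inner block: 'int val = 62;' declares a NEW val that shadows the outer one
Inside the block the inner declaration is in scope -> 62
Result: 62

62


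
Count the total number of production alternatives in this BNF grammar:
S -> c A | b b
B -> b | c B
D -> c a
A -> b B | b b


Counting alternatives per rule:
  S: 2 alternative(s)
  B: 2 alternative(s)
  D: 1 alternative(s)
  A: 2 alternative(s)
Sum: 2 + 2 + 1 + 2 = 7

7


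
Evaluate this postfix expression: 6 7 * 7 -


Processing tokens left to right:
Push 6, Push 7
Pop 6 and 7, compute 6 * 7 = 42, push 42
Push 7
Pop 42 and 7, compute 42 - 7 = 35, push 35
Stack result: 35

35


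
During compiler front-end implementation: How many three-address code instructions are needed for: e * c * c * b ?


Expression: e * c * c * b
Generating three-address code (respecting * over +/- precedence):
  Instruction 1: t1 = e * c
  Instruction 2: t2 = t1 * c
  Instruction 3: t3 = t2 * b
Total instructions: 3

3


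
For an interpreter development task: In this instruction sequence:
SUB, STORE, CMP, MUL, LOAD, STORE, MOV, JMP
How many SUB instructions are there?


Scanning instruction sequence for SUB:
  Position 1: SUB <- MATCH
  Position 2: STORE
  Position 3: CMP
  Position 4: MUL
  Position 5: LOAD
  Position 6: STORE
  Position 7: MOV
  Position 8: JMP
Matches at positions: [1]
Total SUB count: 1

1


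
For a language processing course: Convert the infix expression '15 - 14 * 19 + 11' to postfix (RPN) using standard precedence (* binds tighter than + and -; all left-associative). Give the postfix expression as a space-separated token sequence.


Applying the shunting-yard algorithm:
  Operand 15 -> output
  Push '-' onto operator stack -> op-stack: [-]
  Operand 14 -> output
  Push '*' onto operator stack -> op-stack: [-, *]
  Operand 19 -> output
  See '+' (prec 1); top '*' (prec 2) >= it -> pop '*' to output
  See '+' (prec 1); top '-' (prec 1) >= it -> pop '-' to output
  Push '+' onto operator stack -> op-stack: [+]
  Operand 11 -> output
  End of input: pop '+' to output
Postfix result: 15 14 19 * - 11 +

15 14 19 * - 11 +


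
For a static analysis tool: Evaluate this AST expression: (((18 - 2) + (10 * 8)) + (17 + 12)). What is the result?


Expression: (((18 - 2) + (10 * 8)) + (17 + 12))
Evaluating step by step:
  18 - 2 = 16
  10 * 8 = 80
  16 + 80 = 96
  17 + 12 = 29
  96 + 29 = 125
Result: 125

125


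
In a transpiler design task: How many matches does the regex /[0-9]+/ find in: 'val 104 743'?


Pattern: /[0-9]+/ (int literals)
Input: 'val 104 743'
Scanning for matches:
  Match 1: '104'
  Match 2: '743'
Total matches: 2

2


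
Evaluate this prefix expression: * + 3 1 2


Parsing prefix expression: * + 3 1 2
Step 1: Innermost operation '+ 3 1'
  3 + 1 = 4
Step 2: Outer operation '* [4] 2'
  4 * 2 = 8

8


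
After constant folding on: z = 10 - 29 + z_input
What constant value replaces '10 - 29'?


Identifying constant sub-expression:
  Original: z = 10 - 29 + z_input
  10 and 29 are both compile-time constants
  Evaluating: 10 - 29 = -19
  After folding: z = -19 + z_input

-19


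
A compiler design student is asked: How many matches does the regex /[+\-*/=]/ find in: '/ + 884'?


Pattern: /[+\-*/=]/ (operators)
Input: '/ + 884'
Scanning for matches:
  Match 1: '/'
  Match 2: '+'
Total matches: 2

2


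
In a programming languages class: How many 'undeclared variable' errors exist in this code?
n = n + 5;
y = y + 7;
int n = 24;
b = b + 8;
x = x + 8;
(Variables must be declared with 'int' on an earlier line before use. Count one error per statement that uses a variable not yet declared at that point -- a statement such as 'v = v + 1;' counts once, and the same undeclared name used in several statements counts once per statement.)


Scanning code line by line:
  Line 1: use 'n' -> ERROR (undeclared)
  Line 2: use 'y' -> ERROR (undeclared)
  Line 3: declare 'n' -> declared = ['n']
  Line 4: use 'b' -> ERROR (undeclared)
  Line 5: use 'x' -> ERROR (undeclared)
Total undeclared variable errors: 4

4


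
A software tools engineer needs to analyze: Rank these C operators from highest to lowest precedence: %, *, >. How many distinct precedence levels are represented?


Looking up precedence for each operator:
  % -> precedence 6
  * -> precedence 6
  > -> precedence 4
Sorted highest to lowest: %, *, >
Distinct precedence values: [6, 4]
Number of distinct levels: 2

2


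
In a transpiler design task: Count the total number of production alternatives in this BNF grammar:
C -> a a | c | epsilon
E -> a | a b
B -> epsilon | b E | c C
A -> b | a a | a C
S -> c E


Counting alternatives per rule:
  C: 3 alternative(s)
  E: 2 alternative(s)
  B: 3 alternative(s)
  A: 3 alternative(s)
  S: 1 alternative(s)
Sum: 3 + 2 + 3 + 3 + 1 = 12

12


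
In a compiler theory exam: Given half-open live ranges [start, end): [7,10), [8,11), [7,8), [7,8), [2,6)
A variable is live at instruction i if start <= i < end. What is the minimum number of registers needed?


Live ranges:
  Var0: [7, 10)
  Var1: [8, 11)
  Var2: [7, 8)
  Var3: [7, 8)
  Var4: [2, 6)
Sweep-line events (position, delta, active):
  pos=2 start -> active=1
  pos=6 end -> active=0
  pos=7 start -> active=1
  pos=7 start -> active=2
  pos=7 start -> active=3
  pos=8 end -> active=2
  pos=8 end -> active=1
  pos=8 start -> active=2
  pos=10 end -> active=1
  pos=11 end -> active=0
Maximum simultaneous active: 3
Minimum registers needed: 3

3


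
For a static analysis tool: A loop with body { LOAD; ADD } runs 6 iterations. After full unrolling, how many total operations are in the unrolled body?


Loop body operations: LOAD, ADD (2 ops per iteration)
Unrolling 6 iterations:
  Iteration 1: LOAD, ADD (2 ops)
  Iteration 2: LOAD, ADD (2 ops)
  Iteration 3: LOAD, ADD (2 ops)
  Iteration 4: LOAD, ADD (2 ops)
  Iteration 5: LOAD, ADD (2 ops)
  Iteration 6: LOAD, ADD (2 ops)
Total: 6 iterations * 2 ops/iter = 12 operations

12


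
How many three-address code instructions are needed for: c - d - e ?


Expression: c - d - e
Generating three-address code (respecting * over +/- precedence):
  Instruction 1: t1 = c - d
  Instruction 2: t2 = t1 - e
Total instructions: 2

2


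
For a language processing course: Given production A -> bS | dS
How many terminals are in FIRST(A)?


Production: A -> bS | dS
Examining each alternative for leading terminals:
  A -> bS : first terminal = 'b'
  A -> dS : first terminal = 'd'
FIRST(A) = {b, d}
Count: 2

2


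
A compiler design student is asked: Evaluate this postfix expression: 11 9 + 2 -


Processing tokens left to right:
Push 11, Push 9
Pop 11 and 9, compute 11 + 9 = 20, push 20
Push 2
Pop 20 and 2, compute 20 - 2 = 18, push 18
Stack result: 18

18


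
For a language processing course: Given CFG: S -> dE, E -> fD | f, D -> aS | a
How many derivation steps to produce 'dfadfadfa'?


Grammar: S -> dE, E -> fD | f, D -> aS | a
Deriving 'dfadfadfa':
Step 1: S -> dE => dE
Step 2: E -> fD => dfD
Step 3: D -> aS => dfaS
Step 4: S -> dE => dfadE
Step 5: E -> fD => dfadfD
Step 6: D -> aS => dfadfaS
Step 7: S -> dE => dfadfadE
Step 8: E -> fD => dfadfadfD
Step 9: D -> a => dfadfadfa
Total derivation steps: 9

9


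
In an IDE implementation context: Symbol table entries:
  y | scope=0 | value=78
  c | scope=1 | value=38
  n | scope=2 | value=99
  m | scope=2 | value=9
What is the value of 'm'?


Searching symbol table for 'm':
  y | scope=0 | value=78
  c | scope=1 | value=38
  n | scope=2 | value=99
  m | scope=2 | value=9 <- MATCH
Found 'm' at scope 2 with value 9

9


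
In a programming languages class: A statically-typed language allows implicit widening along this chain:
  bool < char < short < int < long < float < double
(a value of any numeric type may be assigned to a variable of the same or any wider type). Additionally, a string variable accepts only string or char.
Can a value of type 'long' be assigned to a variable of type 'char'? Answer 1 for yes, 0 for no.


Target variable type: char
Source value type: long
Numeric ranks: long=4, char=1
Widening allowed iff rank(source) <= rank(target): 4 <= 1? No
Result: 0

0


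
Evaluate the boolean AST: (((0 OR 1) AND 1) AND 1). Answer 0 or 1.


Step 1: Evaluate inner node
  0 OR 1 = 1
Step 2: Evaluate next node
  1 AND 1 = 1
Step 3: Evaluate root node
  1 AND 1 = 1

1


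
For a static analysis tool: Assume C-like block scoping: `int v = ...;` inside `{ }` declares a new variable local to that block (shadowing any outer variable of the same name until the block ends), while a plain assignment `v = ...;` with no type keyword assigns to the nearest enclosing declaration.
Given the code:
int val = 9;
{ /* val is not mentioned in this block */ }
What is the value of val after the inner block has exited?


Analyzing scoping rules:
Outer scope: declares val = 9
Inner block: val is neither redeclared nor assigned -> unchanged
After the block -> 9
Result: 9

9


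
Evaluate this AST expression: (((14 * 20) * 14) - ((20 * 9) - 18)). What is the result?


Expression: (((14 * 20) * 14) - ((20 * 9) - 18))
Evaluating step by step:
  14 * 20 = 280
  280 * 14 = 3920
  20 * 9 = 180
  180 - 18 = 162
  3920 - 162 = 3758
Result: 3758

3758


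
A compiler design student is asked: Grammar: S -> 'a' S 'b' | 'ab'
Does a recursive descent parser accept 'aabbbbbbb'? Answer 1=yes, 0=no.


Grammar accepts strings of the form a^n b^n (n >= 1)
Word: 'aabbbbbbb'
Counting: 2 a's and 7 b's
Check: 2 == 7? No
Mismatch: a-count != b-count
Rejected

0


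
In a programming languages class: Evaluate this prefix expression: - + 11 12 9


Parsing prefix expression: - + 11 12 9
Step 1: Innermost operation '+ 11 12'
  11 + 12 = 23
Step 2: Outer operation '- [23] 9'
  23 - 9 = 14

14


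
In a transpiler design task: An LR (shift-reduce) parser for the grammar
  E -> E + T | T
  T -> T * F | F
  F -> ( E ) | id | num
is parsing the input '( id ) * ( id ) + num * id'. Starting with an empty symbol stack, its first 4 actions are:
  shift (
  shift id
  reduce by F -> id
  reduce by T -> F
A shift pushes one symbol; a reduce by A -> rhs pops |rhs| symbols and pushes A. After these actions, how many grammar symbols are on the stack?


Tracking the symbol stack through each action:
  Action 1: shift '(' : push -> stack = [(] (size 1)
  Action 2: shift 'id' : push -> stack = [(, id] (size 2)
  Action 3: reduce by F -> id : pop 1, push F -> stack = [(, F] (size 2)
  Action 4: reduce by T -> F : pop 1, push T -> stack = [(, T] (size 2)
Final stack size: 2

2
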